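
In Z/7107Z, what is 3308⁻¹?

Run the extended Euclidean algorithm:
7107 = 2×3308 + 491
3308 = 6×491 + 362
491 = 1×362 + 129
362 = 2×129 + 104
129 = 1×104 + 25
104 = 4×25 + 4
25 = 6×4 + 1
4 = 4×1 + 0
gcd(3308, 7107) = 1, so the inverse exists.
Bézout: 1 = 795×7107 − 1708×3308.
So 3308⁻¹ ≡ −1708 ≡ 5399 (mod 7107).

5399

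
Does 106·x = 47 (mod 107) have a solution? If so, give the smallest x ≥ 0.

gcd(106, 107) = 1, so a unique solution mod 107 exists.
106⁻¹ ≡ 106 (mod 107).
x ≡ 106·47 ≡ 60 (mod 107).

60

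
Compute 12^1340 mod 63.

18

By square-and-multiply:
1340 in binary is 10100111100, i.e. 1340 = 1024 + 256 + 32 + 16 + 8 + 4.
12^1 ≡ 12 (mod 63)
12^2 ≡ 12^2 = 144 ≡ 18 (mod 63)
12^4 ≡ 18^2 = 324 ≡ 9 (mod 63)
12^8 ≡ 9^2 = 81 ≡ 18 (mod 63)
12^16 ≡ 18^2 = 324 ≡ 9 (mod 63)
12^32 ≡ 9^2 = 81 ≡ 18 (mod 63)
12^64 ≡ 18^2 = 324 ≡ 9 (mod 63)
12^128 ≡ 9^2 = 81 ≡ 18 (mod 63)
12^256 ≡ 18^2 = 324 ≡ 9 (mod 63)
12^512 ≡ 9^2 = 81 ≡ 18 (mod 63)
12^1024 ≡ 18^2 = 324 ≡ 9 (mod 63)
12^1340 = 12^1024 * 12^256 * 12^32 * 12^16 * 12^8 * 12^4 ≡ 9 * 9 * 18 * 9 * 18 * 9 (mod 63).
Accumulate the product:
9 * 9 = 81 ≡ 18
18 * 18 = 324 ≡ 9
9 * 9 = 81 ≡ 18
18 * 18 = 324 ≡ 9
9 * 9 = 81 ≡ 18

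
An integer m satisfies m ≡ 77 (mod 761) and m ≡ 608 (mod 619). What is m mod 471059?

79221

761⁻¹ mod 619: 761·449 ≡ 1 (mod 619), so 761⁻¹ ≡ 449.
m = 77 + 761·((608 − 77)·449 mod 619) = 77 + 761·104 = 79221.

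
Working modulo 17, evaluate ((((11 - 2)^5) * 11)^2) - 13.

13

11 - 2 = 9
(9)^5 ≡ 8 (mod 17)
8 * 11 = 88 ≡ 3 (mod 17)
(3)^2 ≡ 9 (mod 17)
9 - 13 = -4 ≡ 13 (mod 17)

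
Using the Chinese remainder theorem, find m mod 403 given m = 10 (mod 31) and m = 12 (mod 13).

31⁻¹ mod 13: 31*8 ≡ 1 (mod 13), so 31⁻¹ ≡ 8.
m = 10 + 31*((12 − 10)*8 mod 13) = 10 + 31*3 = 103.

103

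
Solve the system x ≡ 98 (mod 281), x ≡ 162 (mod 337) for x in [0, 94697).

281⁻¹ mod 337: 281×6 ≡ 1 (mod 337), so 281⁻¹ ≡ 6.
x = 98 + 281×((162 − 98)×6 mod 337) = 98 + 281×47 = 13305.

13305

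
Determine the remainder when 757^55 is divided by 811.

757

Using repeated squaring:
55 in binary is 110111, i.e. 55 = 32 + 16 + 4 + 2 + 1.
757^1 ≡ 757 (mod 811)
757^2 ≡ 757^2 = 573049 ≡ 483 (mod 811)
757^4 ≡ 483^2 = 233289 ≡ 532 (mod 811)
757^8 ≡ 532^2 = 283024 ≡ 796 (mod 811)
757^16 ≡ 796^2 = 633616 ≡ 225 (mod 811)
757^32 ≡ 225^2 = 50625 ≡ 343 (mod 811)
757^55 = 757^32 × 757^16 × 757^4 × 757^2 × 757^1 ≡ 343 × 225 × 532 × 483 × 757 (mod 811).
Accumulate the product:
343 × 225 = 77175 ≡ 130
130 × 532 = 69160 ≡ 225
225 × 483 = 108675 ≡ 1
1 × 757 = 757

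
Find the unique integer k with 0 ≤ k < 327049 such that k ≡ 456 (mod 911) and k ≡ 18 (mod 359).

911⁻¹ mod 359: 911·266 ≡ 1 (mod 359), so 911⁻¹ ≡ 266.
k = 456 + 911·((18 − 456)·266 mod 359) = 456 + 911·167 = 152593.
Check: 152593 mod 911 = 456, 152593 mod 359 = 18. ✓

152593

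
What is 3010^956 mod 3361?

2159

By square-and-multiply:
956 in binary is 1110111100, i.e. 956 = 512 + 256 + 128 + 32 + 16 + 8 + 4.
3010^1 ≡ 3010 (mod 3361)
3010^2 ≡ 3010^2 = 9060100 ≡ 2205 (mod 3361)
3010^4 ≡ 2205^2 = 4862025 ≡ 2019 (mod 3361)
3010^8 ≡ 2019^2 = 4076361 ≡ 2829 (mod 3361)
3010^16 ≡ 2829^2 = 8003241 ≡ 700 (mod 3361)
3010^32 ≡ 700^2 = 490000 ≡ 2655 (mod 3361)
3010^64 ≡ 2655^2 = 7049025 ≡ 1008 (mod 3361)
3010^128 ≡ 1008^2 = 1016064 ≡ 1042 (mod 3361)
3010^256 ≡ 1042^2 = 1085764 ≡ 161 (mod 3361)
3010^512 ≡ 161^2 = 25921 ≡ 2394 (mod 3361)
3010^956 = 3010^512 · 3010^256 · 3010^128 · 3010^32 · 3010^16 · 3010^8 · 3010^4 ≡ 2394 · 161 · 1042 · 2655 · 700 · 2829 · 2019 (mod 3361).
Accumulate the product:
2394 · 161 = 385434 ≡ 2280
2280 · 1042 = 2375760 ≡ 2894
2894 · 2655 = 7683570 ≡ 324
324 · 700 = 226800 ≡ 1613
1613 · 2829 = 4563177 ≡ 2300
2300 · 2019 = 4643700 ≡ 2159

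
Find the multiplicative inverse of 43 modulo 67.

Apply the Euclidean algorithm and back-substitute:
67 = 1·43 + 24
43 = 1·24 + 19
24 = 1·19 + 5
19 = 3·5 + 4
5 = 1·4 + 1
4 = 4·1 + 0
gcd(43, 67) = 1, so the inverse exists.
Back-substitute for 1:
1 = 1·5 − 1·4
  = −1·19 + 4·5
  = 4·24 − 5·19
  = −5·43 + 9·24
  = 9·67 − 14·43
So 43⁻¹ ≡ −14 ≡ 53 (mod 67).

53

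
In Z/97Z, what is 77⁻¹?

Apply the Euclidean algorithm and back-substitute:
97 = 1·77 + 20
77 = 3·20 + 17
20 = 1·17 + 3
17 = 5·3 + 2
3 = 1·2 + 1
2 = 2·1 + 0
gcd(77, 97) = 1, so the inverse exists.
Bézout: 1 = 27·97 − 34·77.
So 77⁻¹ ≡ −34 ≡ 63 (mod 97).

63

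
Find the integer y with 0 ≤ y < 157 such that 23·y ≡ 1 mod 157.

41

By the extended Euclidean algorithm:
157 = 6×23 + 19
23 = 1×19 + 4
19 = 4×4 + 3
4 = 1×3 + 1
3 = 3×1 + 0
gcd(23, 157) = 1, so the inverse exists.
Bézout: 1 = −6×157 + 41×23.
So 23⁻¹ ≡ 41 (mod 157).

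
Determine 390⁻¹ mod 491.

175

Apply the Euclidean algorithm and back-substitute:
491 = 1*390 + 101
390 = 3*101 + 87
101 = 1*87 + 14
87 = 6*14 + 3
14 = 4*3 + 2
3 = 1*2 + 1
2 = 2*1 + 0
gcd(390, 491) = 1, so the inverse exists.
Back-substitute for 1:
1 = 1*3 − 1*2
  = −1*14 + 5*3
  = 5*87 − 31*14
  = −31*101 + 36*87
  = 36*390 − 139*101
  = −139*491 + 175*390
So 390⁻¹ ≡ 175 (mod 491).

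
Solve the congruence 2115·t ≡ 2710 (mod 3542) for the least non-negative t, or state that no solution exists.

gcd(2115, 3542) = 1, so a unique solution mod 3542 exists.
2115⁻¹ ≡ 3403 (mod 3542).
t ≡ 3403·2710 ≡ 2304 (mod 3542).

2304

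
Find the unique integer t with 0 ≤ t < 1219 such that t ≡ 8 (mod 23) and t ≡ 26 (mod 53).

23⁻¹ mod 53: 23×30 ≡ 1 (mod 53), so 23⁻¹ ≡ 30.
t = 8 + 23×((26 − 8)×30 mod 53) = 8 + 23×10 = 238.
Check: 238 mod 23 = 8, 238 mod 53 = 26. ✓

238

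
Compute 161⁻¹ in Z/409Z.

94

Apply the Euclidean algorithm and back-substitute:
409 = 2·161 + 87
161 = 1·87 + 74
87 = 1·74 + 13
74 = 5·13 + 9
13 = 1·9 + 4
9 = 2·4 + 1
4 = 4·1 + 0
gcd(161, 409) = 1, so the inverse exists.
Bézout: 1 = −37·409 + 94·161.
So 161⁻¹ ≡ 94 (mod 409).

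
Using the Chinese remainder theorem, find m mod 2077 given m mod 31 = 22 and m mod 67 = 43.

31⁻¹ mod 67: 31×13 ≡ 1 (mod 67), so 31⁻¹ ≡ 13.
m = 22 + 31×((43 − 22)×13 mod 67) = 22 + 31×5 = 177.

177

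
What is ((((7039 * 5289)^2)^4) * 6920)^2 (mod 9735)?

2715

7039 * 5289 = 37229271 ≡ 2631 (mod 9735)
(2631)^2 ≡ 576 (mod 9735)
(576)^4 ≡ 4491 (mod 9735)
4491 * 6920 = 31077720 ≡ 3600 (mod 9735)
(3600)^2 ≡ 2715 (mod 9735)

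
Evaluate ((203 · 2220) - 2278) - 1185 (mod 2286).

203 · 2220 = 450660 ≡ 318 (mod 2286)
318 - 2278 = -1960 ≡ 326 (mod 2286)
326 - 1185 = -859 ≡ 1427 (mod 2286)

1427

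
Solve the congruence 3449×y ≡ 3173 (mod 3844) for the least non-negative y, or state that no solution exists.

gcd(3449, 3844) = 1, so a unique solution mod 3844 exists.
3449⁻¹ ≡ 3445 (mod 3844).
y ≡ 3445×3173 ≡ 2493 (mod 3844).

2493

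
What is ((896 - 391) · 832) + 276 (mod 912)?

4

896 - 391 = 505
505 · 832 = 420160 ≡ 640 (mod 912)
640 + 276 = 916 ≡ 4 (mod 912)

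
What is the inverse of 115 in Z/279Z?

148

279 = 2*115 + 49
115 = 2*49 + 17
49 = 2*17 + 15
17 = 1*15 + 2
15 = 7*2 + 1
2 = 2*1 + 0
gcd(115, 279) = 1, so the inverse exists.
Bézout: 1 = 54*279 − 131*115.
So 115⁻¹ ≡ −131 ≡ 148 (mod 279).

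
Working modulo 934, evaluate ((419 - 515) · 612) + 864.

419 - 515 = -96 ≡ 838 (mod 934)
838 · 612 = 512856 ≡ 90 (mod 934)
90 + 864 = 954 ≡ 20 (mod 934)

20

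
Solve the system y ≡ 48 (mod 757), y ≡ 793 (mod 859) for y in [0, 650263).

757⁻¹ mod 859: 757×160 ≡ 1 (mod 859), so 757⁻¹ ≡ 160.
y = 48 + 757×((793 − 48)×160 mod 859) = 48 + 757×658 = 498154.

498154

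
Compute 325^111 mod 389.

111 in binary is 1101111, i.e. 111 = 64 + 32 + 8 + 4 + 2 + 1.
325^1 ≡ 325 (mod 389)
325^2 ≡ 325^2 = 105625 ≡ 206 (mod 389)
325^4 ≡ 206^2 = 42436 ≡ 35 (mod 389)
325^8 ≡ 35^2 = 1225 ≡ 58 (mod 389)
325^16 ≡ 58^2 = 3364 ≡ 252 (mod 389)
325^32 ≡ 252^2 = 63504 ≡ 97 (mod 389)
325^64 ≡ 97^2 = 9409 ≡ 73 (mod 389)
325^111 = 325^64 · 325^32 · 325^8 · 325^4 · 325^2 · 325^1 ≡ 73 · 97 · 58 · 35 · 206 · 325 (mod 389).
Accumulate the product:
73 · 97 = 7081 ≡ 79
79 · 58 = 4582 ≡ 303
303 · 35 = 10605 ≡ 102
102 · 206 = 21012 ≡ 6
6 · 325 = 1950 ≡ 5

5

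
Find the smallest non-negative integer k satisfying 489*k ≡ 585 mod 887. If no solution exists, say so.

gcd(489, 887) = 1, so a unique solution mod 887 exists.
489⁻¹ ≡ 78 (mod 887).
k ≡ 78*585 ≡ 393 (mod 887).

393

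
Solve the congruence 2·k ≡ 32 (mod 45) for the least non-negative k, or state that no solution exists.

16

gcd(2, 45) = 1, so a unique solution mod 45 exists.
2⁻¹ ≡ 23 (mod 45).
k ≡ 23·32 ≡ 16 (mod 45).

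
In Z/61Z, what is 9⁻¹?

61 = 6×9 + 7
9 = 1×7 + 2
7 = 3×2 + 1
2 = 2×1 + 0
gcd(9, 61) = 1, so the inverse exists.
Bézout: 1 = 4×61 − 27×9.
So 9⁻¹ ≡ −27 ≡ 34 (mod 61).

34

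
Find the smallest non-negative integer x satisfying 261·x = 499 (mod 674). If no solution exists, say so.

gcd(261, 674) = 1, so a unique solution mod 674 exists.
261⁻¹ ≡ 235 (mod 674).
x ≡ 235·499 ≡ 663 (mod 674).

663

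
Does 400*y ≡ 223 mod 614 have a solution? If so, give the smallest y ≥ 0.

gcd(400, 614) = 2, and 2 does not divide 223.
So the congruence has no solution.

no solution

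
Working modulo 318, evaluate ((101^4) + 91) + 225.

(101)^4 ≡ 307 (mod 318)
307 + 91 = 398 ≡ 80 (mod 318)
80 + 225 = 305

305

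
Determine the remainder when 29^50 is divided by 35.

1

Using repeated squaring:
29^1 ≡ 29 (mod 35)
29^2 ≡ 29^2 = 841 ≡ 1 (mod 35)
29^4 ≡ 1^2 = 1 (mod 35)
29^8 ≡ 1^2 = 1 (mod 35)
29^16 ≡ 1^2 = 1 (mod 35)
29^32 ≡ 1^2 = 1 (mod 35)
29^50 = 29^32 × 29^16 × 29^2 ≡ 1 × 1 × 1 (mod 35).
Accumulate the product:
1 × 1 = 1
1 × 1 = 1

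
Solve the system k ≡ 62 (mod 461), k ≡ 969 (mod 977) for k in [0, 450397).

461⁻¹ mod 977: 461×373 ≡ 1 (mod 977), so 461⁻¹ ≡ 373.
k = 62 + 461×((969 − 62)×373 mod 977) = 62 + 461×269 = 124071.

124071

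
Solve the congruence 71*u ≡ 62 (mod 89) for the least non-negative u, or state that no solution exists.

gcd(71, 89) = 1, so a unique solution mod 89 exists.
71⁻¹ ≡ 84 (mod 89).
u ≡ 84*62 ≡ 46 (mod 89).

46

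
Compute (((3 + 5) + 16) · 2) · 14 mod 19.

3 + 5 = 8
8 + 16 = 24 ≡ 5 (mod 19)
5 · 2 = 10
10 · 14 = 140 ≡ 7 (mod 19)

7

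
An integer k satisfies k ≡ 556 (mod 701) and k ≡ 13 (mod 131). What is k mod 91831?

34204

701⁻¹ mod 131: 701·94 ≡ 1 (mod 131), so 701⁻¹ ≡ 94.
k = 556 + 701·((13 − 556)·94 mod 131) = 556 + 701·48 = 34204.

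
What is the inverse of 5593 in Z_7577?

Run the extended Euclidean algorithm:
7577 = 1×5593 + 1984
5593 = 2×1984 + 1625
1984 = 1×1625 + 359
1625 = 4×359 + 189
359 = 1×189 + 170
189 = 1×170 + 19
170 = 8×19 + 18
19 = 1×18 + 1
18 = 18×1 + 0
gcd(5593, 7577) = 1, so the inverse exists.
Bézout: 1 = −296×7577 + 401×5593.
So 5593⁻¹ ≡ 401 (mod 7577).

401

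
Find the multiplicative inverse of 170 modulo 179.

Apply the Euclidean algorithm and back-substitute:
179 = 1*170 + 9
170 = 18*9 + 8
9 = 1*8 + 1
8 = 8*1 + 0
gcd(170, 179) = 1, so the inverse exists.
Back-substitute for 1:
1 = 1*9 − 1*8
  = −1*170 + 19*9
  = 19*179 − 20*170
So 170⁻¹ ≡ −20 ≡ 159 (mod 179).

159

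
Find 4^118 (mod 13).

9

Compute successive squares:
4^1 ≡ 4 (mod 13)
4^2 ≡ 4^2 = 16 ≡ 3 (mod 13)
4^4 ≡ 3^2 = 9 (mod 13)
4^8 ≡ 9^2 = 81 ≡ 3 (mod 13)
4^16 ≡ 3^2 = 9 (mod 13)
4^32 ≡ 9^2 = 81 ≡ 3 (mod 13)
4^64 ≡ 3^2 = 9 (mod 13)
4^118 = 4^64 * 4^32 * 4^16 * 4^4 * 4^2 ≡ 9 * 3 * 9 * 9 * 3 (mod 13).
Accumulate the product:
9 * 3 = 27 ≡ 1
1 * 9 = 9
9 * 9 = 81 ≡ 3
3 * 3 = 9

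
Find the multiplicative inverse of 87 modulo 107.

16

Run the extended Euclidean algorithm:
107 = 1*87 + 20
87 = 4*20 + 7
20 = 2*7 + 6
7 = 1*6 + 1
6 = 6*1 + 0
gcd(87, 107) = 1, so the inverse exists.
Back-substitute for 1:
1 = 1*7 − 1*6
  = −1*20 + 3*7
  = 3*87 − 13*20
  = −13*107 + 16*87
So 87⁻¹ ≡ 16 (mod 107).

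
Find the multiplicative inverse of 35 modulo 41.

Run the extended Euclidean algorithm:
41 = 1·35 + 6
35 = 5·6 + 5
6 = 1·5 + 1
5 = 5·1 + 0
gcd(35, 41) = 1, so the inverse exists.
Back-substitute for 1:
1 = 1·6 − 1·5
  = −1·35 + 6·6
  = 6·41 − 7·35
So 35⁻¹ ≡ −7 ≡ 34 (mod 41).

34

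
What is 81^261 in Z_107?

261 in binary is 100000101, i.e. 261 = 256 + 4 + 1.
81^1 ≡ 81 (mod 107)
81^2 ≡ 81^2 = 6561 ≡ 34 (mod 107)
81^4 ≡ 34^2 = 1156 ≡ 86 (mod 107)
81^8 ≡ 86^2 = 7396 ≡ 13 (mod 107)
81^16 ≡ 13^2 = 169 ≡ 62 (mod 107)
81^32 ≡ 62^2 = 3844 ≡ 99 (mod 107)
81^64 ≡ 99^2 = 9801 ≡ 64 (mod 107)
81^128 ≡ 64^2 = 4096 ≡ 30 (mod 107)
81^256 ≡ 30^2 = 900 ≡ 44 (mod 107)
81^261 = 81^256 · 81^4 · 81^1 ≡ 44 · 86 · 81 (mod 107).
Accumulate the product:
44 · 86 = 3784 ≡ 39
39 · 81 = 3159 ≡ 56

56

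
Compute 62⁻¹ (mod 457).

258

457 = 7×62 + 23
62 = 2×23 + 16
23 = 1×16 + 7
16 = 2×7 + 2
7 = 3×2 + 1
2 = 2×1 + 0
gcd(62, 457) = 1, so the inverse exists.
Back-substitute for 1:
1 = 1×7 − 3×2
  = −3×16 + 7×7
  = 7×23 − 10×16
  = −10×62 + 27×23
  = 27×457 − 199×62
So 62⁻¹ ≡ −199 ≡ 258 (mod 457).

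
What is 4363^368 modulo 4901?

2809

368 in binary is 101110000, i.e. 368 = 256 + 64 + 32 + 16.
4363^1 ≡ 4363 (mod 4901)
4363^2 ≡ 4363^2 = 19035769 ≡ 285 (mod 4901)
4363^4 ≡ 285^2 = 81225 ≡ 2809 (mod 4901)
4363^8 ≡ 2809^2 = 7890481 ≡ 4772 (mod 4901)
4363^16 ≡ 4772^2 = 22771984 ≡ 1938 (mod 4901)
4363^32 ≡ 1938^2 = 3755844 ≡ 1678 (mod 4901)
4363^64 ≡ 1678^2 = 2815684 ≡ 2510 (mod 4901)
4363^128 ≡ 2510^2 = 6300100 ≡ 2315 (mod 4901)
4363^256 ≡ 2315^2 = 5359225 ≡ 2432 (mod 4901)
4363^368 = 4363^256 · 4363^64 · 4363^32 · 4363^16 ≡ 2432 · 2510 · 1678 · 1938 (mod 4901).
Accumulate the product:
2432 · 2510 = 6104320 ≡ 2575
2575 · 1678 = 4320850 ≡ 3069
3069 · 1938 = 5947722 ≡ 2809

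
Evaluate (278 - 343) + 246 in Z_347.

278 - 343 = -65 ≡ 282 (mod 347)
282 + 246 = 528 ≡ 181 (mod 347)

181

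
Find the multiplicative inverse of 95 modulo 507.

491

Run the extended Euclidean algorithm:
507 = 5*95 + 32
95 = 2*32 + 31
32 = 1*31 + 1
31 = 31*1 + 0
gcd(95, 507) = 1, so the inverse exists.
Back-substitute for 1:
1 = 1*32 − 1*31
  = −1*95 + 3*32
  = 3*507 − 16*95
So 95⁻¹ ≡ −16 ≡ 491 (mod 507).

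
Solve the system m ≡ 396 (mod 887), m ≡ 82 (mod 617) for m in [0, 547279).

469619

887⁻¹ mod 617: 887×16 ≡ 1 (mod 617), so 887⁻¹ ≡ 16.
m = 396 + 887×((82 − 396)×16 mod 617) = 396 + 887×529 = 469619.
Check: 469619 mod 887 = 396, 469619 mod 617 = 82. ✓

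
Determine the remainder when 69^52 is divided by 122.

By square-and-multiply:
52 in binary is 110100, i.e. 52 = 32 + 16 + 4.
69^1 ≡ 69 (mod 122)
69^2 ≡ 69^2 = 4761 ≡ 3 (mod 122)
69^4 ≡ 3^2 = 9 (mod 122)
69^8 ≡ 9^2 = 81 (mod 122)
69^16 ≡ 81^2 = 6561 ≡ 95 (mod 122)
69^32 ≡ 95^2 = 9025 ≡ 119 (mod 122)
69^52 = 69^32 * 69^16 * 69^4 ≡ 119 * 95 * 9 (mod 122).
Accumulate the product:
119 * 95 = 11305 ≡ 81
81 * 9 = 729 ≡ 119

119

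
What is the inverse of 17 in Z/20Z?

13

Apply the Euclidean algorithm and back-substitute:
20 = 1·17 + 3
17 = 5·3 + 2
3 = 1·2 + 1
2 = 2·1 + 0
gcd(17, 20) = 1, so the inverse exists.
Bézout: 1 = 6·20 − 7·17.
So 17⁻¹ ≡ −7 ≡ 13 (mod 20).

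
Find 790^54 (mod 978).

490

54 in binary is 110110, i.e. 54 = 32 + 16 + 4 + 2.
790^1 ≡ 790 (mod 978)
790^2 ≡ 790^2 = 624100 ≡ 136 (mod 978)
790^4 ≡ 136^2 = 18496 ≡ 892 (mod 978)
790^8 ≡ 892^2 = 795664 ≡ 550 (mod 978)
790^16 ≡ 550^2 = 302500 ≡ 298 (mod 978)
790^32 ≡ 298^2 = 88804 ≡ 784 (mod 978)
790^54 = 790^32 · 790^16 · 790^4 · 790^2 ≡ 784 · 298 · 892 · 136 (mod 978).
Accumulate the product:
784 · 298 = 233632 ≡ 868
868 · 892 = 774256 ≡ 658
658 · 136 = 89488 ≡ 490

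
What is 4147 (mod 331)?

4147 = 12*331 + 175, so 4147 ≡ 175 (mod 331).

175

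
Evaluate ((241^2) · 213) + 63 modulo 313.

304

(241)^2 ≡ 176 (mod 313)
176 · 213 = 37488 ≡ 241 (mod 313)
241 + 63 = 304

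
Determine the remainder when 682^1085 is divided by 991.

17

Compute successive squares:
682^1 ≡ 682 (mod 991)
682^2 ≡ 682^2 = 465124 ≡ 345 (mod 991)
682^4 ≡ 345^2 = 119025 ≡ 105 (mod 991)
682^8 ≡ 105^2 = 11025 ≡ 124 (mod 991)
682^16 ≡ 124^2 = 15376 ≡ 511 (mod 991)
682^32 ≡ 511^2 = 261121 ≡ 488 (mod 991)
682^64 ≡ 488^2 = 238144 ≡ 304 (mod 991)
682^128 ≡ 304^2 = 92416 ≡ 253 (mod 991)
682^256 ≡ 253^2 = 64009 ≡ 585 (mod 991)
682^512 ≡ 585^2 = 342225 ≡ 330 (mod 991)
682^1024 ≡ 330^2 = 108900 ≡ 881 (mod 991)
682^1085 = 682^1024 × 682^32 × 682^16 × 682^8 × 682^4 × 682^1 ≡ 881 × 488 × 511 × 124 × 105 × 682 (mod 991).
Accumulate the product:
881 × 488 = 429928 ≡ 825
825 × 511 = 421575 ≡ 400
400 × 124 = 49600 ≡ 50
50 × 105 = 5250 ≡ 295
295 × 682 = 201190 ≡ 17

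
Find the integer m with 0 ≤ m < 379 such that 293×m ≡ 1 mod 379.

260

Apply the Euclidean algorithm and back-substitute:
379 = 1·293 + 86
293 = 3·86 + 35
86 = 2·35 + 16
35 = 2·16 + 3
16 = 5·3 + 1
3 = 3·1 + 0
gcd(293, 379) = 1, so the inverse exists.
Bézout: 1 = 92·379 − 119·293.
So 293⁻¹ ≡ −119 ≡ 260 (mod 379).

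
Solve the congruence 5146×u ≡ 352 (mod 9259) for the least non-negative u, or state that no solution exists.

gcd(5146, 9259) = 1, so a unique solution mod 9259 exists.
5146⁻¹ ≡ 3899 (mod 9259).
u ≡ 3899×352 ≡ 2116 (mod 9259).

2116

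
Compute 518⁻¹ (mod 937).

Apply the Euclidean algorithm and back-substitute:
937 = 1*518 + 419
518 = 1*419 + 99
419 = 4*99 + 23
99 = 4*23 + 7
23 = 3*7 + 2
7 = 3*2 + 1
2 = 2*1 + 0
gcd(518, 937) = 1, so the inverse exists.
Back-substitute for 1:
1 = 1*7 − 3*2
  = −3*23 + 10*7
  = 10*99 − 43*23
  = −43*419 + 182*99
  = 182*518 − 225*419
  = −225*937 + 407*518
So 518⁻¹ ≡ 407 (mod 937).

407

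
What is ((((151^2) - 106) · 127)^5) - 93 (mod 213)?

150

(151)^2 ≡ 10 (mod 213)
10 - 106 = -96 ≡ 117 (mod 213)
117 · 127 = 14859 ≡ 162 (mod 213)
(162)^5 ≡ 30 (mod 213)
30 - 93 = -63 ≡ 150 (mod 213)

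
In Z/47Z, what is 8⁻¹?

6

By the extended Euclidean algorithm:
47 = 5×8 + 7
8 = 1×7 + 1
7 = 7×1 + 0
gcd(8, 47) = 1, so the inverse exists.
Back-substitute for 1:
1 = 1×8 − 1×7
  = −1×47 + 6×8
So 8⁻¹ ≡ 6 (mod 47).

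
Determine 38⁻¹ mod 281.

37

Run the extended Euclidean algorithm:
281 = 7*38 + 15
38 = 2*15 + 8
15 = 1*8 + 7
8 = 1*7 + 1
7 = 7*1 + 0
gcd(38, 281) = 1, so the inverse exists.
Bézout: 1 = −5*281 + 37*38.
So 38⁻¹ ≡ 37 (mod 281).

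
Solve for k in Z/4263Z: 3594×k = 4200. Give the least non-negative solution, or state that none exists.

1351

gcd(3594, 4263) = 3, and 3 | 4200, so solutions exist.
Divide through by 3: 1198×k = 1400 (mod 1421).
1198⁻¹ ≡ 274 (mod 1421).
k ≡ 274×1400 ≡ 1351 (mod 1421).
The smallest non-negative solution is k = 1351.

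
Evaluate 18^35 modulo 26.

8

Compute successive squares:
35 in binary is 100011, i.e. 35 = 32 + 2 + 1.
18^1 ≡ 18 (mod 26)
18^2 ≡ 18^2 = 324 ≡ 12 (mod 26)
18^4 ≡ 12^2 = 144 ≡ 14 (mod 26)
18^8 ≡ 14^2 = 196 ≡ 14 (mod 26)
18^16 ≡ 14^2 = 196 ≡ 14 (mod 26)
18^32 ≡ 14^2 = 196 ≡ 14 (mod 26)
18^35 = 18^32 · 18^2 · 18^1 ≡ 14 · 12 · 18 (mod 26).
Accumulate the product:
14 · 12 = 168 ≡ 12
12 · 18 = 216 ≡ 8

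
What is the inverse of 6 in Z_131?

22

131 = 21×6 + 5
6 = 1×5 + 1
5 = 5×1 + 0
gcd(6, 131) = 1, so the inverse exists.
Back-substitute for 1:
1 = 1×6 − 1×5
  = −1×131 + 22×6
So 6⁻¹ ≡ 22 (mod 131).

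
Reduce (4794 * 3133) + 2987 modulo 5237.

2873

4794 * 3133 = 15019602 ≡ 5123 (mod 5237)
5123 + 2987 = 8110 ≡ 2873 (mod 5237)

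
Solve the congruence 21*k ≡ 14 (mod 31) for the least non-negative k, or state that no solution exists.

gcd(21, 31) = 1, so a unique solution mod 31 exists.
21⁻¹ ≡ 3 (mod 31).
k ≡ 3*14 ≡ 11 (mod 31).

11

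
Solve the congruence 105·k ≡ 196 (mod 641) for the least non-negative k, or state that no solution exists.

301

gcd(105, 641) = 1, so a unique solution mod 641 exists.
105⁻¹ ≡ 116 (mod 641).
k ≡ 116·196 ≡ 301 (mod 641).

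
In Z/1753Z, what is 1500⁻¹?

1753 = 1·1500 + 253
1500 = 5·253 + 235
253 = 1·235 + 18
235 = 13·18 + 1
18 = 18·1 + 0
gcd(1500, 1753) = 1, so the inverse exists.
Back-substitute for 1:
1 = 1·235 − 13·18
  = −13·253 + 14·235
  = 14·1500 − 83·253
  = −83·1753 + 97·1500
So 1500⁻¹ ≡ 97 (mod 1753).

97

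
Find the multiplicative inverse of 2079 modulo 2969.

By the extended Euclidean algorithm:
2969 = 1·2079 + 890
2079 = 2·890 + 299
890 = 2·299 + 292
299 = 1·292 + 7
292 = 41·7 + 5
7 = 1·5 + 2
5 = 2·2 + 1
2 = 2·1 + 0
gcd(2079, 2969) = 1, so the inverse exists.
Bézout: 1 = 890·2969 − 1271·2079.
So 2079⁻¹ ≡ −1271 ≡ 1698 (mod 2969).

1698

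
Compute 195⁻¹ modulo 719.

Apply the Euclidean algorithm and back-substitute:
719 = 3·195 + 134
195 = 1·134 + 61
134 = 2·61 + 12
61 = 5·12 + 1
12 = 12·1 + 0
gcd(195, 719) = 1, so the inverse exists.
Back-substitute for 1:
1 = 1·61 − 5·12
  = −5·134 + 11·61
  = 11·195 − 16·134
  = −16·719 + 59·195
So 195⁻¹ ≡ 59 (mod 719).

59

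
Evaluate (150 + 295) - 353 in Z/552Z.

92

150 + 295 = 445
445 - 353 = 92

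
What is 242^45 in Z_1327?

45 in binary is 101101, i.e. 45 = 32 + 8 + 4 + 1.
242^1 ≡ 242 (mod 1327)
242^2 ≡ 242^2 = 58564 ≡ 176 (mod 1327)
242^4 ≡ 176^2 = 30976 ≡ 455 (mod 1327)
242^8 ≡ 455^2 = 207025 ≡ 13 (mod 1327)
242^16 ≡ 13^2 = 169 (mod 1327)
242^32 ≡ 169^2 = 28561 ≡ 694 (mod 1327)
242^45 = 242^32 * 242^8 * 242^4 * 242^1 ≡ 694 * 13 * 455 * 242 (mod 1327).
Accumulate the product:
694 * 13 = 9022 ≡ 1060
1060 * 455 = 482300 ≡ 599
599 * 242 = 144958 ≡ 315

315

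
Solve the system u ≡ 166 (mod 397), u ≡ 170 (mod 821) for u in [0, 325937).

156981

397⁻¹ mod 821: 397×304 ≡ 1 (mod 821), so 397⁻¹ ≡ 304.
u = 166 + 397×((170 − 166)×304 mod 821) = 166 + 397×395 = 156981.
Check: 156981 mod 397 = 166, 156981 mod 821 = 170. ✓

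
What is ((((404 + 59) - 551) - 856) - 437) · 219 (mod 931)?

404 + 59 = 463
463 - 551 = -88 ≡ 843 (mod 931)
843 - 856 = -13 ≡ 918 (mod 931)
918 - 437 = 481
481 · 219 = 105339 ≡ 136 (mod 931)

136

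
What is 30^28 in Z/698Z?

By square-and-multiply:
28 in binary is 11100, i.e. 28 = 16 + 8 + 4.
30^1 ≡ 30 (mod 698)
30^2 ≡ 30^2 = 900 ≡ 202 (mod 698)
30^4 ≡ 202^2 = 40804 ≡ 320 (mod 698)
30^8 ≡ 320^2 = 102400 ≡ 492 (mod 698)
30^16 ≡ 492^2 = 242064 ≡ 556 (mod 698)
30^28 = 30^16 × 30^8 × 30^4 ≡ 556 × 492 × 320 (mod 698).
Accumulate the product:
556 × 492 = 273552 ≡ 634
634 × 320 = 202880 ≡ 460

460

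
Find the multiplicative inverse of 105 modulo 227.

Apply the Euclidean algorithm and back-substitute:
227 = 2×105 + 17
105 = 6×17 + 3
17 = 5×3 + 2
3 = 1×2 + 1
2 = 2×1 + 0
gcd(105, 227) = 1, so the inverse exists.
Bézout: 1 = −37×227 + 80×105.
So 105⁻¹ ≡ 80 (mod 227).

80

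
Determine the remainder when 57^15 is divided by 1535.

398

15 in binary is 1111, i.e. 15 = 8 + 4 + 2 + 1.
57^1 ≡ 57 (mod 1535)
57^2 ≡ 57^2 = 3249 ≡ 179 (mod 1535)
57^4 ≡ 179^2 = 32041 ≡ 1341 (mod 1535)
57^8 ≡ 1341^2 = 1798281 ≡ 796 (mod 1535)
57^15 = 57^8 × 57^4 × 57^2 × 57^1 ≡ 796 × 1341 × 179 × 57 (mod 1535).
Accumulate the product:
796 × 1341 = 1067436 ≡ 611
611 × 179 = 109369 ≡ 384
384 × 57 = 21888 ≡ 398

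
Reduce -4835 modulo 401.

-4835 = -13×401 + 378, so -4835 ≡ 378 (mod 401).

378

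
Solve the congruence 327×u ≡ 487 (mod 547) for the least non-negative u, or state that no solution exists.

50

gcd(327, 547) = 1, so a unique solution mod 547 exists.
327⁻¹ ≡ 455 (mod 547).
u ≡ 455×487 ≡ 50 (mod 547).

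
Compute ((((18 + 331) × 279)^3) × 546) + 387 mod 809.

18 + 331 = 349
349 × 279 = 97371 ≡ 291 (mod 809)
(291)^3 ≡ 31 (mod 809)
31 × 546 = 16926 ≡ 746 (mod 809)
746 + 387 = 1133 ≡ 324 (mod 809)

324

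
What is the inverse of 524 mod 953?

311

Apply the Euclidean algorithm and back-substitute:
953 = 1*524 + 429
524 = 1*429 + 95
429 = 4*95 + 49
95 = 1*49 + 46
49 = 1*46 + 3
46 = 15*3 + 1
3 = 3*1 + 0
gcd(524, 953) = 1, so the inverse exists.
Back-substitute for 1:
1 = 1*46 − 15*3
  = −15*49 + 16*46
  = 16*95 − 31*49
  = −31*429 + 140*95
  = 140*524 − 171*429
  = −171*953 + 311*524
So 524⁻¹ ≡ 311 (mod 953).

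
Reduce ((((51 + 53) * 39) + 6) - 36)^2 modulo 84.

51 + 53 = 104 ≡ 20 (mod 84)
20 * 39 = 780 ≡ 24 (mod 84)
24 + 6 = 30
30 - 36 = -6 ≡ 78 (mod 84)
(78)^2 ≡ 36 (mod 84)

36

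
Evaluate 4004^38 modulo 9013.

5642

Compute successive squares:
38 in binary is 100110, i.e. 38 = 32 + 4 + 2.
4004^1 ≡ 4004 (mod 9013)
4004^2 ≡ 4004^2 = 16032016 ≡ 6902 (mod 9013)
4004^4 ≡ 6902^2 = 47637604 ≡ 3899 (mod 9013)
4004^8 ≡ 3899^2 = 15202201 ≡ 6283 (mod 9013)
4004^16 ≡ 6283^2 = 39476089 ≡ 8162 (mod 9013)
4004^32 ≡ 8162^2 = 66618244 ≡ 3161 (mod 9013)
4004^38 = 4004^32 × 4004^4 × 4004^2 ≡ 3161 × 3899 × 6902 (mod 9013).
Accumulate the product:
3161 × 3899 = 12324739 ≡ 3968
3968 × 6902 = 27387136 ≡ 5642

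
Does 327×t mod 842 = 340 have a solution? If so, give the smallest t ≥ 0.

gcd(327, 842) = 1, so a unique solution mod 842 exists.
327⁻¹ ≡ 103 (mod 842).
t ≡ 103×340 ≡ 498 (mod 842).

498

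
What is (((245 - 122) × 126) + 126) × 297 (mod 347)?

245 - 122 = 123
123 × 126 = 15498 ≡ 230 (mod 347)
230 + 126 = 356 ≡ 9 (mod 347)
9 × 297 = 2673 ≡ 244 (mod 347)

244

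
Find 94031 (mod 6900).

4331

94031 = 13*6900 + 4331, so 94031 ≡ 4331 (mod 6900).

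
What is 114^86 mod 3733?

548

Using repeated squaring:
86 in binary is 1010110, i.e. 86 = 64 + 16 + 4 + 2.
114^1 ≡ 114 (mod 3733)
114^2 ≡ 114^2 = 12996 ≡ 1797 (mod 3733)
114^4 ≡ 1797^2 = 3229209 ≡ 164 (mod 3733)
114^8 ≡ 164^2 = 26896 ≡ 765 (mod 3733)
114^16 ≡ 765^2 = 585225 ≡ 2877 (mod 3733)
114^32 ≡ 2877^2 = 8277129 ≡ 1068 (mod 3733)
114^64 ≡ 1068^2 = 1140624 ≡ 2059 (mod 3733)
114^86 = 114^64 · 114^16 · 114^4 · 114^2 ≡ 2059 · 2877 · 164 · 1797 (mod 3733).
Accumulate the product:
2059 · 2877 = 5923743 ≡ 3205
3205 · 164 = 525620 ≡ 3000
3000 · 1797 = 5391000 ≡ 548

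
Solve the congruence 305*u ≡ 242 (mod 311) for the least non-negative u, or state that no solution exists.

167

gcd(305, 311) = 1, so a unique solution mod 311 exists.
305⁻¹ ≡ 259 (mod 311).
u ≡ 259*242 ≡ 167 (mod 311).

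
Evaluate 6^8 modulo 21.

15

By square-and-multiply:
6^1 ≡ 6 (mod 21)
6^2 ≡ 6^2 = 36 ≡ 15 (mod 21)
6^4 ≡ 15^2 = 225 ≡ 15 (mod 21)
6^8 ≡ 15^2 = 225 ≡ 15 (mod 21)
So 6^8 ≡ 15 (mod 21).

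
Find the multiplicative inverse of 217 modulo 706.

231

Apply the Euclidean algorithm and back-substitute:
706 = 3·217 + 55
217 = 3·55 + 52
55 = 1·52 + 3
52 = 17·3 + 1
3 = 3·1 + 0
gcd(217, 706) = 1, so the inverse exists.
Bézout: 1 = −71·706 + 231·217.
So 217⁻¹ ≡ 231 (mod 706).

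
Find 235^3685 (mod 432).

235

235^1 ≡ 235 (mod 432)
235^2 ≡ 235^2 = 55225 ≡ 361 (mod 432)
235^4 ≡ 361^2 = 130321 ≡ 289 (mod 432)
235^8 ≡ 289^2 = 83521 ≡ 145 (mod 432)
235^16 ≡ 145^2 = 21025 ≡ 289 (mod 432)
235^32 ≡ 289^2 = 83521 ≡ 145 (mod 432)
235^64 ≡ 145^2 = 21025 ≡ 289 (mod 432)
235^128 ≡ 289^2 = 83521 ≡ 145 (mod 432)
235^256 ≡ 145^2 = 21025 ≡ 289 (mod 432)
235^512 ≡ 289^2 = 83521 ≡ 145 (mod 432)
235^1024 ≡ 145^2 = 21025 ≡ 289 (mod 432)
235^2048 ≡ 289^2 = 83521 ≡ 145 (mod 432)
235^3685 = 235^2048 * 235^1024 * 235^512 * 235^64 * 235^32 * 235^4 * 235^1 ≡ 145 * 289 * 145 * 289 * 145 * 289 * 235 (mod 432).
Accumulate the product:
145 * 289 = 41905 ≡ 1
1 * 145 = 145
145 * 289 = 41905 ≡ 1
1 * 145 = 145
145 * 289 = 41905 ≡ 1
1 * 235 = 235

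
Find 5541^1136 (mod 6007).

Using repeated squaring:
5541^1 ≡ 5541 (mod 6007)
5541^2 ≡ 5541^2 = 30702681 ≡ 904 (mod 6007)
5541^4 ≡ 904^2 = 817216 ≡ 264 (mod 6007)
5541^8 ≡ 264^2 = 69696 ≡ 3619 (mod 6007)
5541^16 ≡ 3619^2 = 13097161 ≡ 1901 (mod 6007)
5541^32 ≡ 1901^2 = 3613801 ≡ 3594 (mod 6007)
5541^64 ≡ 3594^2 = 12916836 ≡ 1786 (mod 6007)
5541^128 ≡ 1786^2 = 3189796 ≡ 79 (mod 6007)
5541^256 ≡ 79^2 = 6241 ≡ 234 (mod 6007)
5541^512 ≡ 234^2 = 54756 ≡ 693 (mod 6007)
5541^1024 ≡ 693^2 = 480249 ≡ 5696 (mod 6007)
5541^1136 = 5541^1024 × 5541^64 × 5541^32 × 5541^16 ≡ 5696 × 1786 × 3594 × 1901 (mod 6007).
Accumulate the product:
5696 × 1786 = 10173056 ≡ 3205
3205 × 3594 = 11518770 ≡ 3351
3351 × 1901 = 6370251 ≡ 2831

2831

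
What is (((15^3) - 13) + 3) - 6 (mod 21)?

20

(15)^3 ≡ 15 (mod 21)
15 - 13 = 2
2 + 3 = 5
5 - 6 = -1 ≡ 20 (mod 21)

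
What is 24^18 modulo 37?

36

18 in binary is 10010, i.e. 18 = 16 + 2.
24^1 ≡ 24 (mod 37)
24^2 ≡ 24^2 = 576 ≡ 21 (mod 37)
24^4 ≡ 21^2 = 441 ≡ 34 (mod 37)
24^8 ≡ 34^2 = 1156 ≡ 9 (mod 37)
24^16 ≡ 9^2 = 81 ≡ 7 (mod 37)
24^18 = 24^16 · 24^2 ≡ 7 · 21 (mod 37).
7 · 21 = 147 ≡ 36 (mod 37).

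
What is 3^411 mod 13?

1

Using repeated squaring:
411 in binary is 110011011, i.e. 411 = 256 + 128 + 16 + 8 + 2 + 1.
3^1 ≡ 3 (mod 13)
3^2 ≡ 3^2 = 9 (mod 13)
3^4 ≡ 9^2 = 81 ≡ 3 (mod 13)
3^8 ≡ 3^2 = 9 (mod 13)
3^16 ≡ 9^2 = 81 ≡ 3 (mod 13)
3^32 ≡ 3^2 = 9 (mod 13)
3^64 ≡ 9^2 = 81 ≡ 3 (mod 13)
3^128 ≡ 3^2 = 9 (mod 13)
3^256 ≡ 9^2 = 81 ≡ 3 (mod 13)
3^411 = 3^256 * 3^128 * 3^16 * 3^8 * 3^2 * 3^1 ≡ 3 * 9 * 3 * 9 * 9 * 3 (mod 13).
Accumulate the product:
3 * 9 = 27 ≡ 1
1 * 3 = 3
3 * 9 = 27 ≡ 1
1 * 9 = 9
9 * 3 = 27 ≡ 1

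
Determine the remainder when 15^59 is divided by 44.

15^1 ≡ 15 (mod 44)
15^2 ≡ 15^2 = 225 ≡ 5 (mod 44)
15^4 ≡ 5^2 = 25 (mod 44)
15^8 ≡ 25^2 = 625 ≡ 9 (mod 44)
15^16 ≡ 9^2 = 81 ≡ 37 (mod 44)
15^32 ≡ 37^2 = 1369 ≡ 5 (mod 44)
15^59 = 15^32 · 15^16 · 15^8 · 15^2 · 15^1 ≡ 5 · 37 · 9 · 5 · 15 (mod 44).
Accumulate the product:
5 · 37 = 185 ≡ 9
9 · 9 = 81 ≡ 37
37 · 5 = 185 ≡ 9
9 · 15 = 135 ≡ 3

3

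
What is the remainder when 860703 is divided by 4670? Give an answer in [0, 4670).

1423

860703 = 184*4670 + 1423, so 860703 ≡ 1423 (mod 4670).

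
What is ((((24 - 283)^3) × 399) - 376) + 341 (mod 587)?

24 - 283 = -259 ≡ 328 (mod 587)
(328)^3 ≡ 47 (mod 587)
47 × 399 = 18753 ≡ 556 (mod 587)
556 - 376 = 180
180 + 341 = 521

521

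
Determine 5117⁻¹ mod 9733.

2001

By the extended Euclidean algorithm:
9733 = 1×5117 + 4616
5117 = 1×4616 + 501
4616 = 9×501 + 107
501 = 4×107 + 73
107 = 1×73 + 34
73 = 2×34 + 5
34 = 6×5 + 4
5 = 1×4 + 1
4 = 4×1 + 0
gcd(5117, 9733) = 1, so the inverse exists.
Back-substitute for 1:
1 = 1×5 − 1×4
  = −1×34 + 7×5
  = 7×73 − 15×34
  = −15×107 + 22×73
  = 22×501 − 103×107
  = −103×4616 + 949×501
  = 949×5117 − 1052×4616
  = −1052×9733 + 2001×5117
So 5117⁻¹ ≡ 2001 (mod 9733).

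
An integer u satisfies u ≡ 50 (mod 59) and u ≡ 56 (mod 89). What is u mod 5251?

59⁻¹ mod 89: 59*86 ≡ 1 (mod 89), so 59⁻¹ ≡ 86.
u = 50 + 59*((56 − 50)*86 mod 89) = 50 + 59*71 = 4239.
Check: 4239 mod 59 = 50, 4239 mod 89 = 56. ✓

4239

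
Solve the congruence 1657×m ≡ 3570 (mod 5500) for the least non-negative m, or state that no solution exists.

510

gcd(1657, 5500) = 1, so a unique solution mod 5500 exists.
1657⁻¹ ≡ 4793 (mod 5500).
m ≡ 4793×3570 ≡ 510 (mod 5500).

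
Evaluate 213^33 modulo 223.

33 in binary is 100001, i.e. 33 = 32 + 1.
213^1 ≡ 213 (mod 223)
213^2 ≡ 213^2 = 45369 ≡ 100 (mod 223)
213^4 ≡ 100^2 = 10000 ≡ 188 (mod 223)
213^8 ≡ 188^2 = 35344 ≡ 110 (mod 223)
213^16 ≡ 110^2 = 12100 ≡ 58 (mod 223)
213^32 ≡ 58^2 = 3364 ≡ 19 (mod 223)
213^33 = 213^32 × 213^1 ≡ 19 × 213 (mod 223).
19 × 213 = 4047 ≡ 33 (mod 223).

33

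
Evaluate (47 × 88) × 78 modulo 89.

72

47 × 88 = 4136 ≡ 42 (mod 89)
42 × 78 = 3276 ≡ 72 (mod 89)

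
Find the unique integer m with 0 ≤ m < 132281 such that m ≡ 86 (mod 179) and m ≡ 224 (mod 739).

179⁻¹ mod 739: 179*289 ≡ 1 (mod 739), so 179⁻¹ ≡ 289.
m = 86 + 179*((224 − 86)*289 mod 739) = 86 + 179*715 = 128071.

128071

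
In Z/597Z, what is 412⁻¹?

526

Apply the Euclidean algorithm and back-substitute:
597 = 1·412 + 185
412 = 2·185 + 42
185 = 4·42 + 17
42 = 2·17 + 8
17 = 2·8 + 1
8 = 8·1 + 0
gcd(412, 597) = 1, so the inverse exists.
Back-substitute for 1:
1 = 1·17 − 2·8
  = −2·42 + 5·17
  = 5·185 − 22·42
  = −22·412 + 49·185
  = 49·597 − 71·412
So 412⁻¹ ≡ −71 ≡ 526 (mod 597).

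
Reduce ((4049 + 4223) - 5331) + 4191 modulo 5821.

4049 + 4223 = 8272 ≡ 2451 (mod 5821)
2451 - 5331 = -2880 ≡ 2941 (mod 5821)
2941 + 4191 = 7132 ≡ 1311 (mod 5821)

1311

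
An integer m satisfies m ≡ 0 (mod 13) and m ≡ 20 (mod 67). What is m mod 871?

221

13⁻¹ mod 67: 13·31 ≡ 1 (mod 67), so 13⁻¹ ≡ 31.
m = 0 + 13·((20 − 0)·31 mod 67) = 0 + 13·17 = 221.
Check: 221 mod 13 = 0, 221 mod 67 = 20. ✓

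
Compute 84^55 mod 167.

Compute successive squares:
84^1 ≡ 84 (mod 167)
84^2 ≡ 84^2 = 7056 ≡ 42 (mod 167)
84^4 ≡ 42^2 = 1764 ≡ 94 (mod 167)
84^8 ≡ 94^2 = 8836 ≡ 152 (mod 167)
84^16 ≡ 152^2 = 23104 ≡ 58 (mod 167)
84^32 ≡ 58^2 = 3364 ≡ 24 (mod 167)
84^55 = 84^32 · 84^16 · 84^4 · 84^2 · 84^1 ≡ 24 · 58 · 94 · 42 · 84 (mod 167).
Accumulate the product:
24 · 58 = 1392 ≡ 56
56 · 94 = 5264 ≡ 87
87 · 42 = 3654 ≡ 147
147 · 84 = 12348 ≡ 157

157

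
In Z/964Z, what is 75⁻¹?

Apply the Euclidean algorithm and back-substitute:
964 = 12*75 + 64
75 = 1*64 + 11
64 = 5*11 + 9
11 = 1*9 + 2
9 = 4*2 + 1
2 = 2*1 + 0
gcd(75, 964) = 1, so the inverse exists.
Back-substitute for 1:
1 = 1*9 − 4*2
  = −4*11 + 5*9
  = 5*64 − 29*11
  = −29*75 + 34*64
  = 34*964 − 437*75
So 75⁻¹ ≡ −437 ≡ 527 (mod 964).

527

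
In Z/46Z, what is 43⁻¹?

15

46 = 1·43 + 3
43 = 14·3 + 1
3 = 3·1 + 0
gcd(43, 46) = 1, so the inverse exists.
Bézout: 1 = −14·46 + 15·43.
So 43⁻¹ ≡ 15 (mod 46).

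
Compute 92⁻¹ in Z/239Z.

13

Run the extended Euclidean algorithm:
239 = 2*92 + 55
92 = 1*55 + 37
55 = 1*37 + 18
37 = 2*18 + 1
18 = 18*1 + 0
gcd(92, 239) = 1, so the inverse exists.
Back-substitute for 1:
1 = 1*37 − 2*18
  = −2*55 + 3*37
  = 3*92 − 5*55
  = −5*239 + 13*92
So 92⁻¹ ≡ 13 (mod 239).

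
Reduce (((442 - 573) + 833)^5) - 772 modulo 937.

453

442 - 573 = -131 ≡ 806 (mod 937)
806 + 833 = 1639 ≡ 702 (mod 937)
(702)^5 ≡ 288 (mod 937)
288 - 772 = -484 ≡ 453 (mod 937)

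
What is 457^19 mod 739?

19 in binary is 10011, i.e. 19 = 16 + 2 + 1.
457^1 ≡ 457 (mod 739)
457^2 ≡ 457^2 = 208849 ≡ 451 (mod 739)
457^4 ≡ 451^2 = 203401 ≡ 176 (mod 739)
457^8 ≡ 176^2 = 30976 ≡ 677 (mod 739)
457^16 ≡ 677^2 = 458329 ≡ 149 (mod 739)
457^19 = 457^16 · 457^2 · 457^1 ≡ 149 · 451 · 457 (mod 739).
Accumulate the product:
149 · 451 = 67199 ≡ 689
689 · 457 = 314873 ≡ 59

59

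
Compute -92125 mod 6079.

-92125 = -16×6079 + 5139, so -92125 ≡ 5139 (mod 6079).

5139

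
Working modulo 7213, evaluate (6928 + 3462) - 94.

3083

6928 + 3462 = 10390 ≡ 3177 (mod 7213)
3177 - 94 = 3083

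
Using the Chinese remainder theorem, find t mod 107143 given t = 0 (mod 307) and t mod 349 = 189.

307⁻¹ mod 349: 307*108 ≡ 1 (mod 349), so 307⁻¹ ≡ 108.
t = 0 + 307*((189 − 0)*108 mod 349) = 0 + 307*170 = 52190.

52190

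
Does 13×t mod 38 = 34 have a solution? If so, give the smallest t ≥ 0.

gcd(13, 38) = 1, so a unique solution mod 38 exists.
13⁻¹ ≡ 3 (mod 38).
t ≡ 3×34 ≡ 26 (mod 38).

26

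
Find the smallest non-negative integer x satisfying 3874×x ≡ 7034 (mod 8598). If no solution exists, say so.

2927

gcd(3874, 8598) = 2, and 2 | 7034, so solutions exist.
Divide through by 2: 1937×x = 3517 (mod 4299).
1937⁻¹ ≡ 3773 (mod 4299).
x ≡ 3773×3517 ≡ 2927 (mod 4299).
The smallest non-negative solution is x = 2927.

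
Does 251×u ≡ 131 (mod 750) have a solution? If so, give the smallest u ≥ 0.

631

gcd(251, 750) = 1, so a unique solution mod 750 exists.
251⁻¹ ≡ 251 (mod 750).
u ≡ 251×131 ≡ 631 (mod 750).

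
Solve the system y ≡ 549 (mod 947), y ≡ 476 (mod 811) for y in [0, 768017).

378402

947⁻¹ mod 811: 947*650 ≡ 1 (mod 811), so 947⁻¹ ≡ 650.
y = 549 + 947*((476 − 549)*650 mod 811) = 549 + 947*399 = 378402.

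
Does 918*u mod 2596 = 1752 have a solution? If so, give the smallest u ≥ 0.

214

gcd(918, 2596) = 2, and 2 | 1752, so solutions exist.
Divide through by 2: 459*u = 876 (mod 1298).
459⁻¹ ≡ 953 (mod 1298).
u ≡ 953*876 ≡ 214 (mod 1298).
The smallest non-negative solution is u = 214.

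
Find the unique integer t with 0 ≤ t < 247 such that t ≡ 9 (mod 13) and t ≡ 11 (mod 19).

87

13⁻¹ mod 19: 13*3 ≡ 1 (mod 19), so 13⁻¹ ≡ 3.
t = 9 + 13*((11 − 9)*3 mod 19) = 9 + 13*6 = 87.
Check: 87 mod 13 = 9, 87 mod 19 = 11. ✓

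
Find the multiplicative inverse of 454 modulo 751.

751 = 1·454 + 297
454 = 1·297 + 157
297 = 1·157 + 140
157 = 1·140 + 17
140 = 8·17 + 4
17 = 4·4 + 1
4 = 4·1 + 0
gcd(454, 751) = 1, so the inverse exists.
Back-substitute for 1:
1 = 1·17 − 4·4
  = −4·140 + 33·17
  = 33·157 − 37·140
  = −37·297 + 70·157
  = 70·454 − 107·297
  = −107·751 + 177·454
So 454⁻¹ ≡ 177 (mod 751).

177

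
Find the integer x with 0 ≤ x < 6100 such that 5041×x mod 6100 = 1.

1561

Apply the Euclidean algorithm and back-substitute:
6100 = 1*5041 + 1059
5041 = 4*1059 + 805
1059 = 1*805 + 254
805 = 3*254 + 43
254 = 5*43 + 39
43 = 1*39 + 4
39 = 9*4 + 3
4 = 1*3 + 1
3 = 3*1 + 0
gcd(5041, 6100) = 1, so the inverse exists.
Back-substitute for 1:
1 = 1*4 − 1*3
  = −1*39 + 10*4
  = 10*43 − 11*39
  = −11*254 + 65*43
  = 65*805 − 206*254
  = −206*1059 + 271*805
  = 271*5041 − 1290*1059
  = −1290*6100 + 1561*5041
So 5041⁻¹ ≡ 1561 (mod 6100).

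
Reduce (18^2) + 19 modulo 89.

(18)^2 ≡ 57 (mod 89)
57 + 19 = 76

76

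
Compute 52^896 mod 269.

115

Compute successive squares:
52^1 ≡ 52 (mod 269)
52^2 ≡ 52^2 = 2704 ≡ 14 (mod 269)
52^4 ≡ 14^2 = 196 (mod 269)
52^8 ≡ 196^2 = 38416 ≡ 218 (mod 269)
52^16 ≡ 218^2 = 47524 ≡ 180 (mod 269)
52^32 ≡ 180^2 = 32400 ≡ 120 (mod 269)
52^64 ≡ 120^2 = 14400 ≡ 143 (mod 269)
52^128 ≡ 143^2 = 20449 ≡ 5 (mod 269)
52^256 ≡ 5^2 = 25 (mod 269)
52^512 ≡ 25^2 = 625 ≡ 87 (mod 269)
52^896 = 52^512 · 52^256 · 52^128 ≡ 87 · 25 · 5 (mod 269).
Accumulate the product:
87 · 25 = 2175 ≡ 23
23 · 5 = 115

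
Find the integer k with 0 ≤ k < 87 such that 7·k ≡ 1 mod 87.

25

Apply the Euclidean algorithm and back-substitute:
87 = 12×7 + 3
7 = 2×3 + 1
3 = 3×1 + 0
gcd(7, 87) = 1, so the inverse exists.
Back-substitute for 1:
1 = 1×7 − 2×3
  = −2×87 + 25×7
So 7⁻¹ ≡ 25 (mod 87).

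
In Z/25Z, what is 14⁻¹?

25 = 1*14 + 11
14 = 1*11 + 3
11 = 3*3 + 2
3 = 1*2 + 1
2 = 2*1 + 0
gcd(14, 25) = 1, so the inverse exists.
Bézout: 1 = −5*25 + 9*14.
So 14⁻¹ ≡ 9 (mod 25).

9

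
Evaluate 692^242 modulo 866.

96

Compute successive squares:
242 in binary is 11110010, i.e. 242 = 128 + 64 + 32 + 16 + 2.
692^1 ≡ 692 (mod 866)
692^2 ≡ 692^2 = 478864 ≡ 832 (mod 866)
692^4 ≡ 832^2 = 692224 ≡ 290 (mod 866)
692^8 ≡ 290^2 = 84100 ≡ 98 (mod 866)
692^16 ≡ 98^2 = 9604 ≡ 78 (mod 866)
692^32 ≡ 78^2 = 6084 ≡ 22 (mod 866)
692^64 ≡ 22^2 = 484 (mod 866)
692^128 ≡ 484^2 = 234256 ≡ 436 (mod 866)
692^242 = 692^128 * 692^64 * 692^32 * 692^16 * 692^2 ≡ 436 * 484 * 22 * 78 * 832 (mod 866).
Accumulate the product:
436 * 484 = 211024 ≡ 586
586 * 22 = 12892 ≡ 768
768 * 78 = 59904 ≡ 150
150 * 832 = 124800 ≡ 96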